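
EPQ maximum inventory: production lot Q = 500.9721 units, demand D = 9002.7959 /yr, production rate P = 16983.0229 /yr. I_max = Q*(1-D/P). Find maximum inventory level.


D/P = 0.5301
1 - D/P = 0.4699
I_max = 500.9721 * 0.4699 = 235.4040

235.4040 units


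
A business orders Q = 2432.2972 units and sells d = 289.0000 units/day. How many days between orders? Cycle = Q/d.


Cycle = 2432.2972 / 289.0000 = 8.4163

8.4163 days


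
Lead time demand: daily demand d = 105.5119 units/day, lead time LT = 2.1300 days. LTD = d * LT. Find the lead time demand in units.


LTD = 105.5119 * 2.1300 = 224.7403

224.7403 units


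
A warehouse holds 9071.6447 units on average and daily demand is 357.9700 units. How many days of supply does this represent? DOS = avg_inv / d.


DOS = 9071.6447 / 357.9700 = 25.3419

25.3419 days


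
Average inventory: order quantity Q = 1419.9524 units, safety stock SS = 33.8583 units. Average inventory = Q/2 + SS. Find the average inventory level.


Q/2 = 709.9762
Avg = 709.9762 + 33.8583 = 743.8345

743.8345 units


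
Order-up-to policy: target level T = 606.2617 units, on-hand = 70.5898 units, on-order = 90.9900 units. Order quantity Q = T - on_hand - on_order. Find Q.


Inventory position = OH + OO = 70.5898 + 90.9900 = 161.5798
Q = 606.2617 - 161.5798 = 444.6819

444.6819 units


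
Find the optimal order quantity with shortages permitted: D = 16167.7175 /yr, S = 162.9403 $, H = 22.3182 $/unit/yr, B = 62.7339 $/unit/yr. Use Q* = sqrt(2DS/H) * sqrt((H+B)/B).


sqrt(2DS/H) = 485.8744
sqrt((H+B)/B) = 1.1644
Q* = 485.8744 * 1.1644 = 565.7381

565.7381 units


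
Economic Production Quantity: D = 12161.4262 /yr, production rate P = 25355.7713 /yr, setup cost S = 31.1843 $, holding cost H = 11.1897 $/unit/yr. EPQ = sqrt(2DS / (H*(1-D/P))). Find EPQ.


1 - D/P = 1 - 0.4796 = 0.5204
H*(1-D/P) = 5.8228
2DS = 758491.1261
EPQ = sqrt(130262.9917) = 360.9196

360.9196 units


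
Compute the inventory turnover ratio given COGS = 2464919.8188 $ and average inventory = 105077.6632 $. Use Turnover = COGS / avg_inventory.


Turnover = 2464919.8188 / 105077.6632 = 23.4581

23.4581


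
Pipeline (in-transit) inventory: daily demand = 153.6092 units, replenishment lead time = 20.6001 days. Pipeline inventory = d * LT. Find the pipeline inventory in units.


Pipeline = 153.6092 * 20.6001 = 3164.3649

3164.3649 units


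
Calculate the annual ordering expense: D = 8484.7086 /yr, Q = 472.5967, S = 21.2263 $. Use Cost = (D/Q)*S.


Number of orders = D/Q = 17.9534
Cost = 17.9534 * 21.2263 = 381.0839

381.0839 $/yr


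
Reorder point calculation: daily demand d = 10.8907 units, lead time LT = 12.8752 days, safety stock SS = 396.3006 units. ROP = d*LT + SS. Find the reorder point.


d*LT = 10.8907 * 12.8752 = 140.2199
ROP = 140.2199 + 396.3006 = 536.5205

536.5205 units


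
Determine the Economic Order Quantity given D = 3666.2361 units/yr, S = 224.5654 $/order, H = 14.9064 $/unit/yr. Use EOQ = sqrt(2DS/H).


2*D*S = 2 * 3666.2361 * 224.5654 = 1646619.5526
2*D*S/H = 110463.9318
EOQ = sqrt(110463.9318) = 332.3611

332.3611 units


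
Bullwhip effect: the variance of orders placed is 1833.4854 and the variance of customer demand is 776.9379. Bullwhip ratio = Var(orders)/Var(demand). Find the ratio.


BW = 1833.4854 / 776.9379 = 2.3599

2.3599


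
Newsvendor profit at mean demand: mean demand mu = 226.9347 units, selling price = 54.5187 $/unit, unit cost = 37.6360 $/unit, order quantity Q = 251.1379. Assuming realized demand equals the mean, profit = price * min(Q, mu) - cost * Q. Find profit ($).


Sales at mu = min(251.1379, 226.9347) = 226.9347
Revenue = 54.5187 * 226.9347 = 12372.1848
Total cost = 37.6360 * 251.1379 = 9451.8260
Profit = 12372.1848 - 9451.8260 = 2920.3588

2920.3588 $


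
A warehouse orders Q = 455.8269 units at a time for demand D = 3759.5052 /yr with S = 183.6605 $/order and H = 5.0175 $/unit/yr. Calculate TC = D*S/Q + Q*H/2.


Ordering cost = D*S/Q = 1514.7693
Holding cost = Q*H/2 = 1143.5557
TC = 1514.7693 + 1143.5557 = 2658.3251

2658.3251 $/yr


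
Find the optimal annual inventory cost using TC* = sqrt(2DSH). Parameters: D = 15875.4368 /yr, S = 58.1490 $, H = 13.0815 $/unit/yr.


2*D*S*H = 24152132.0828
TC* = sqrt(24152132.0828) = 4914.4819

4914.4819 $/yr


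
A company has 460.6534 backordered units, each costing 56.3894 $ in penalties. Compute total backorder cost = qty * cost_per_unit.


Total = 460.6534 * 56.3894 = 25975.9688

25975.9688 $


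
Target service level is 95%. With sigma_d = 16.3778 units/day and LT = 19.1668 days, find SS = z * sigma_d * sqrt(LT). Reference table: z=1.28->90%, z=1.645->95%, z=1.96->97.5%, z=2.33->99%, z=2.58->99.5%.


From the table, SL = 95% corresponds to z = 1.645
sqrt(LT) = sqrt(19.1668) = 4.3780
SS = 1.645 * 16.3778 * 4.3780 = 117.9495

117.9495 units


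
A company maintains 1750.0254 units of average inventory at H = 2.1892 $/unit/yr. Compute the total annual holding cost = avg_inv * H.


Cost = 1750.0254 * 2.1892 = 3831.1556

3831.1556 $/yr


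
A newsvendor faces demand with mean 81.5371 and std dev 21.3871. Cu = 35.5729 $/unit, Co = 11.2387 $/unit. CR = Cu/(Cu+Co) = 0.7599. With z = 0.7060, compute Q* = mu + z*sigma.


CR = Cu/(Cu+Co) = 35.5729/(35.5729+11.2387) = 0.7599
z = 0.7060
Q* = 81.5371 + 0.7060 * 21.3871 = 96.6364

96.6364 units


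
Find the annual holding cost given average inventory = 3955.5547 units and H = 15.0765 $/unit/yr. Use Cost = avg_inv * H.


Cost = 3955.5547 * 15.0765 = 59635.9204

59635.9204 $/yr


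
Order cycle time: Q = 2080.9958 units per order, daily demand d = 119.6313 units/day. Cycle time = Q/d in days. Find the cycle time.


Cycle = 2080.9958 / 119.6313 = 17.3951

17.3951 days


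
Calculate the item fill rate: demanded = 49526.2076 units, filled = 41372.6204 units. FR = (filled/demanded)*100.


FR = 41372.6204 / 49526.2076 * 100 = 83.5368

83.5368%


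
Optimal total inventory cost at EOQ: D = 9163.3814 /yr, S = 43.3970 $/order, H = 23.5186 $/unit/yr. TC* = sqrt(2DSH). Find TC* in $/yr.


2*D*S*H = 18704966.4163
TC* = sqrt(18704966.4163) = 4324.9239

4324.9239 $/yr


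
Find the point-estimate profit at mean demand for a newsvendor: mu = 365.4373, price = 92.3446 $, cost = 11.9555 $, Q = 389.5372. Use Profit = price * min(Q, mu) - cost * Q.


Sales at mu = min(389.5372, 365.4373) = 365.4373
Revenue = 92.3446 * 365.4373 = 33746.1613
Total cost = 11.9555 * 389.5372 = 4657.1120
Profit = 33746.1613 - 4657.1120 = 29089.0493

29089.0493 $


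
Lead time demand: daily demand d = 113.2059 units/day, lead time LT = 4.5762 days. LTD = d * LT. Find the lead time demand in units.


LTD = 113.2059 * 4.5762 = 518.0528

518.0528 units


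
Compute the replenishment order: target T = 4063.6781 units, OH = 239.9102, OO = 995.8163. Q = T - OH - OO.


Inventory position = OH + OO = 239.9102 + 995.8163 = 1235.7265
Q = 4063.6781 - 1235.7265 = 2827.9516

2827.9516 units


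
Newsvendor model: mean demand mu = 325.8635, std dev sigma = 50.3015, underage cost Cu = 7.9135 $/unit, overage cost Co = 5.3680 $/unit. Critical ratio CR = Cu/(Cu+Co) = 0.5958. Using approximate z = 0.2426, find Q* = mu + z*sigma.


CR = Cu/(Cu+Co) = 7.9135/(7.9135+5.3680) = 0.5958
z = 0.2426
Q* = 325.8635 + 0.2426 * 50.3015 = 338.0666

338.0666 units


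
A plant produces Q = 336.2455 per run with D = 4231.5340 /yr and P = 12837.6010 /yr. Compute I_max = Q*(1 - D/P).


D/P = 0.3296
1 - D/P = 0.6704
I_max = 336.2455 * 0.6704 = 225.4122

225.4122 units


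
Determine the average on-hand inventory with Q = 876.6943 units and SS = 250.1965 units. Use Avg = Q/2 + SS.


Q/2 = 438.3471
Avg = 438.3471 + 250.1965 = 688.5436

688.5436 units


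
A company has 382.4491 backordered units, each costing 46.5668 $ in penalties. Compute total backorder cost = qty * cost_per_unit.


Total = 382.4491 * 46.5668 = 17809.4307

17809.4307 $


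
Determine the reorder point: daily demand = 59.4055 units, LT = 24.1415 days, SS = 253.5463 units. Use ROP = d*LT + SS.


d*LT = 59.4055 * 24.1415 = 1434.1379
ROP = 1434.1379 + 253.5463 = 1687.6842

1687.6842 units


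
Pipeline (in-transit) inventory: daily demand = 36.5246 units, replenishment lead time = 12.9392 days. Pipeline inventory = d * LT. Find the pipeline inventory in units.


Pipeline = 36.5246 * 12.9392 = 472.5991

472.5991 units


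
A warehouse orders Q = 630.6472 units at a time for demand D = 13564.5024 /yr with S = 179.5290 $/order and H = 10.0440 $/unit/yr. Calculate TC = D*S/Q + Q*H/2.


Ordering cost = D*S/Q = 3861.4641
Holding cost = Q*H/2 = 3167.1102
TC = 3861.4641 + 3167.1102 = 7028.5744

7028.5744 $/yr


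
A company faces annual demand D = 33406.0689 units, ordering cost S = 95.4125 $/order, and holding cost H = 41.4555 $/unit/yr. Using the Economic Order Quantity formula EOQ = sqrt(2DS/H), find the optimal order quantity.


2*D*S = 2 * 33406.0689 * 95.4125 = 6374713.0978
2*D*S/H = 153772.4330
EOQ = sqrt(153772.4330) = 392.1383

392.1383 units


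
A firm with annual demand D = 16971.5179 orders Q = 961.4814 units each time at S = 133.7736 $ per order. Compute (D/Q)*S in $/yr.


Number of orders = D/Q = 17.6514
Cost = 17.6514 * 133.7736 = 2361.2948

2361.2948 $/yr


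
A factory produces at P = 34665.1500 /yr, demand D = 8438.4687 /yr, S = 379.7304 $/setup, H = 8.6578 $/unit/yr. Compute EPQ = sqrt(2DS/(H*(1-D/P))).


1 - D/P = 1 - 0.2434 = 0.7566
H*(1-D/P) = 6.5502
2DS = 6408686.1897
EPQ = sqrt(978388.1907) = 989.1351

989.1351 units


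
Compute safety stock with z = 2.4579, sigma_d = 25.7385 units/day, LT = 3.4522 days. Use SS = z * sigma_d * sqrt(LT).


sqrt(LT) = sqrt(3.4522) = 1.8580
SS = 2.4579 * 25.7385 * 1.8580 = 117.5426

117.5426 units


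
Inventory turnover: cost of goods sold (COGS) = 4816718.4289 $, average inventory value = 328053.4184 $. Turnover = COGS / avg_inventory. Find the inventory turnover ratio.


Turnover = 4816718.4289 / 328053.4184 = 14.6827

14.6827


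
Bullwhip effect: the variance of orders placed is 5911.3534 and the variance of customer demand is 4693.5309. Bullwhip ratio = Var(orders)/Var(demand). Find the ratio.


BW = 5911.3534 / 4693.5309 = 1.2595

1.2595


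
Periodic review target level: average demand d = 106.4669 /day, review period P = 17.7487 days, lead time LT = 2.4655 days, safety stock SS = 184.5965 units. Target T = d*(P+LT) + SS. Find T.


P + LT = 20.2142
d*(P+LT) = 106.4669 * 20.2142 = 2152.1432
T = 2152.1432 + 184.5965 = 2336.7397

2336.7397 units


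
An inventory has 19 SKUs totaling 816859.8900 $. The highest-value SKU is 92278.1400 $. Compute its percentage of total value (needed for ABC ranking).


Top item = 92278.1400
Total = 816859.8900
Percentage = 92278.1400 / 816859.8900 * 100 = 11.2967

11.2967%


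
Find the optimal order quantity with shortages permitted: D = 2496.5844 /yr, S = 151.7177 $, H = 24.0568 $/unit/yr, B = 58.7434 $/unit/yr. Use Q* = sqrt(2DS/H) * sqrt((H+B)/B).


sqrt(2DS/H) = 177.4546
sqrt((H+B)/B) = 1.1872
Q* = 177.4546 * 1.1872 = 210.6801

210.6801 units


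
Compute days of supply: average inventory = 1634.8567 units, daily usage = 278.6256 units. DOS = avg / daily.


DOS = 1634.8567 / 278.6256 = 5.8676

5.8676 days


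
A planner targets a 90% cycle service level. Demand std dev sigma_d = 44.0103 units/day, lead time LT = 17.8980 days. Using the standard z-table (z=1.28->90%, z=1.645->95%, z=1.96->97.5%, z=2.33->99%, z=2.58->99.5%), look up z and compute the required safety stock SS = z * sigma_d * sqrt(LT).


From the table, SL = 90% corresponds to z = 1.28
sqrt(LT) = sqrt(17.8980) = 4.2306
SS = 1.28 * 44.0103 * 4.2306 = 238.3233

238.3233 units


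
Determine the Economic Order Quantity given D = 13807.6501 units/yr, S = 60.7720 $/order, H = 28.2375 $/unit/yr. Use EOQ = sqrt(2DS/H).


2*D*S = 2 * 13807.6501 * 60.7720 = 1678237.0238
2*D*S/H = 59432.9181
EOQ = sqrt(59432.9181) = 243.7887

243.7887 units


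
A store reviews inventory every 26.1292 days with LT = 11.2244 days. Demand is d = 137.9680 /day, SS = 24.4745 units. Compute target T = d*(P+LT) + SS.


P + LT = 37.3536
d*(P+LT) = 137.9680 * 37.3536 = 5153.6015
T = 5153.6015 + 24.4745 = 5178.0760

5178.0760 units


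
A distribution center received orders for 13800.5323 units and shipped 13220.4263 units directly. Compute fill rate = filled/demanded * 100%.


FR = 13220.4263 / 13800.5323 * 100 = 95.7965

95.7965%


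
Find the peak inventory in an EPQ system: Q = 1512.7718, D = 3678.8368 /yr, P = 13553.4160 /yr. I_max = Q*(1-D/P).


D/P = 0.2714
1 - D/P = 0.7286
I_max = 1512.7718 * 0.7286 = 1102.1565

1102.1565 units


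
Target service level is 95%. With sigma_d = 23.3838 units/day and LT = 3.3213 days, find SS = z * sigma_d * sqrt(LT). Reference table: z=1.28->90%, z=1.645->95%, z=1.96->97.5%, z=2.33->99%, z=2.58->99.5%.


From the table, SL = 95% corresponds to z = 1.645
sqrt(LT) = sqrt(3.3213) = 1.8224
SS = 1.645 * 23.3838 * 1.8224 = 70.1027

70.1027 units


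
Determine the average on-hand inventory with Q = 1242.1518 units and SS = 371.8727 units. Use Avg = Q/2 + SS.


Q/2 = 621.0759
Avg = 621.0759 + 371.8727 = 992.9486

992.9486 units


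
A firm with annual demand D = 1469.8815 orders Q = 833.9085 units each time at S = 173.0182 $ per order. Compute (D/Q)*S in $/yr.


Number of orders = D/Q = 1.7626
Cost = 1.7626 * 173.0182 = 304.9690

304.9690 $/yr


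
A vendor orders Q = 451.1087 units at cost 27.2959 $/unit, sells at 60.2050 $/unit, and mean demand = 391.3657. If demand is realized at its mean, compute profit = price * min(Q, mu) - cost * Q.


Sales at mu = min(451.1087, 391.3657) = 391.3657
Revenue = 60.2050 * 391.3657 = 23562.1720
Total cost = 27.2959 * 451.1087 = 12313.4180
Profit = 23562.1720 - 12313.4180 = 11248.7540

11248.7540 $


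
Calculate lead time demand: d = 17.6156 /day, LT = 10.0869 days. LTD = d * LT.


LTD = 17.6156 * 10.0869 = 177.6868

177.6868 units


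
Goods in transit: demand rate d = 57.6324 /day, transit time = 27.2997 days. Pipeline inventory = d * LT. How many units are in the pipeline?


Pipeline = 57.6324 * 27.2997 = 1573.3472

1573.3472 units


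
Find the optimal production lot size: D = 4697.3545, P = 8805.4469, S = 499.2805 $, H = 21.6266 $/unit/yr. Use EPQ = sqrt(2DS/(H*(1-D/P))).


1 - D/P = 1 - 0.5335 = 0.4665
H*(1-D/P) = 10.0897
2DS = 4690595.0069
EPQ = sqrt(464890.7322) = 681.8290

681.8290 units


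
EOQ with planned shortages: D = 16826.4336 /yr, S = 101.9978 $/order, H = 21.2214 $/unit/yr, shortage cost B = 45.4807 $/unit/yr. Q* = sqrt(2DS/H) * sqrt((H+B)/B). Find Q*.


sqrt(2DS/H) = 402.1790
sqrt((H+B)/B) = 1.2110
Q* = 402.1790 * 1.2110 = 487.0523

487.0523 units


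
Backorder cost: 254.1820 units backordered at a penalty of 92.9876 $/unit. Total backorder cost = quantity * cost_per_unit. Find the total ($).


Total = 254.1820 * 92.9876 = 23635.7741

23635.7741 $


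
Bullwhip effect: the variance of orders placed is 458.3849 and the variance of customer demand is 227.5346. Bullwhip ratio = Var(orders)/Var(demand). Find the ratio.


BW = 458.3849 / 227.5346 = 2.0146

2.0146


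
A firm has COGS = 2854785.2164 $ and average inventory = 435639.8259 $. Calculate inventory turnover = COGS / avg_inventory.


Turnover = 2854785.2164 / 435639.8259 = 6.5531

6.5531


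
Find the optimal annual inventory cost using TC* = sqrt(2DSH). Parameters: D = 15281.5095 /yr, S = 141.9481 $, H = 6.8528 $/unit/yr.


2*D*S*H = 29729930.3845
TC* = sqrt(29729930.3845) = 5452.5160

5452.5160 $/yr


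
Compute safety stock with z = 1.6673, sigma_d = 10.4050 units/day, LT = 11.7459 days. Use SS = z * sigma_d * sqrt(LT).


sqrt(LT) = sqrt(11.7459) = 3.4272
SS = 1.6673 * 10.4050 * 3.4272 = 59.4565

59.4565 units


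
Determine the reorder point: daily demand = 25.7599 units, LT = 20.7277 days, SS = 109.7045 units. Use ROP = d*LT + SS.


d*LT = 25.7599 * 20.7277 = 533.9435
ROP = 533.9435 + 109.7045 = 643.6480

643.6480 units


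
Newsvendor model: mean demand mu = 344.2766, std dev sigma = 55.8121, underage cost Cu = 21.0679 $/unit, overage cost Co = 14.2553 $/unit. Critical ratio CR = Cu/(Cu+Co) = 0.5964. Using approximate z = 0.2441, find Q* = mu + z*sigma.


CR = Cu/(Cu+Co) = 21.0679/(21.0679+14.2553) = 0.5964
z = 0.2441
Q* = 344.2766 + 0.2441 * 55.8121 = 357.9003

357.9003 units


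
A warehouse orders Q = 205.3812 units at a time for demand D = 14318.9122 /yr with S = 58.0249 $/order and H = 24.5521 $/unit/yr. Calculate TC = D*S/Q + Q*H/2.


Ordering cost = D*S/Q = 4045.4211
Holding cost = Q*H/2 = 2521.2699
TC = 4045.4211 + 2521.2699 = 6566.6910

6566.6910 $/yr


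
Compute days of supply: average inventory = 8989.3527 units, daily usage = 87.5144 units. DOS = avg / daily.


DOS = 8989.3527 / 87.5144 = 102.7186

102.7186 days


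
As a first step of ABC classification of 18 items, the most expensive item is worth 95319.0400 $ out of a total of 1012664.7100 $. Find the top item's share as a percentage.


Top item = 95319.0400
Total = 1012664.7100
Percentage = 95319.0400 / 1012664.7100 * 100 = 9.4127

9.4127%


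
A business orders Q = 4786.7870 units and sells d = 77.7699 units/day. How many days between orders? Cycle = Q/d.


Cycle = 4786.7870 / 77.7699 = 61.5506

61.5506 days


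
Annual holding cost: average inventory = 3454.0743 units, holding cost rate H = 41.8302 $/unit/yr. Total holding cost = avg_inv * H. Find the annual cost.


Cost = 3454.0743 * 41.8302 = 144484.6188

144484.6188 $/yr


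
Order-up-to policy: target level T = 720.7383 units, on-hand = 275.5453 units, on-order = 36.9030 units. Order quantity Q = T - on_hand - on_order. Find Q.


Inventory position = OH + OO = 275.5453 + 36.9030 = 312.4483
Q = 720.7383 - 312.4483 = 408.2900

408.2900 units


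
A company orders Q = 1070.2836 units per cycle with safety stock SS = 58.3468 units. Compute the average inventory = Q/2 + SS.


Q/2 = 535.1418
Avg = 535.1418 + 58.3468 = 593.4886

593.4886 units


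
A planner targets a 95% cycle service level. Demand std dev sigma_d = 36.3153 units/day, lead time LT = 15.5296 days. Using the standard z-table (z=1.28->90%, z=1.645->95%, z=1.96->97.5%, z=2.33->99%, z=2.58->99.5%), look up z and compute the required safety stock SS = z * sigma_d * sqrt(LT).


From the table, SL = 95% corresponds to z = 1.645
sqrt(LT) = sqrt(15.5296) = 3.9408
SS = 1.645 * 36.3153 * 3.9408 = 235.4158

235.4158 units


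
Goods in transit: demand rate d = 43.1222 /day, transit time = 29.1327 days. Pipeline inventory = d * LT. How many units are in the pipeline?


Pipeline = 43.1222 * 29.1327 = 1256.2661

1256.2661 units


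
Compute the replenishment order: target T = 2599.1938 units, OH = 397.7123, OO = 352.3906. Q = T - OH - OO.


Inventory position = OH + OO = 397.7123 + 352.3906 = 750.1029
Q = 2599.1938 - 750.1029 = 1849.0909

1849.0909 units


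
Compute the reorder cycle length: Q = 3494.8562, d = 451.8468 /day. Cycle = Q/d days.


Cycle = 3494.8562 / 451.8468 = 7.7346

7.7346 days


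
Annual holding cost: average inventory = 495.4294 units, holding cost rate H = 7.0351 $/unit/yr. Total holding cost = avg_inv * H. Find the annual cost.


Cost = 495.4294 * 7.0351 = 3485.3954

3485.3954 $/yr


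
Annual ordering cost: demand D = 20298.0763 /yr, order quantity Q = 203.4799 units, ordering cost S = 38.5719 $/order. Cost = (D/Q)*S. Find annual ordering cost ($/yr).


Number of orders = D/Q = 99.7547
Cost = 99.7547 * 38.5719 = 3847.7283

3847.7283 $/yr


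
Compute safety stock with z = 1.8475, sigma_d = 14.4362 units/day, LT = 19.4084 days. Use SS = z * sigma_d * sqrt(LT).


sqrt(LT) = sqrt(19.4084) = 4.4055
SS = 1.8475 * 14.4362 * 4.4055 = 117.4985

117.4985 units


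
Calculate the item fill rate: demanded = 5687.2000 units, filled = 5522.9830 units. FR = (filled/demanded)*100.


FR = 5522.9830 / 5687.2000 * 100 = 97.1125

97.1125%


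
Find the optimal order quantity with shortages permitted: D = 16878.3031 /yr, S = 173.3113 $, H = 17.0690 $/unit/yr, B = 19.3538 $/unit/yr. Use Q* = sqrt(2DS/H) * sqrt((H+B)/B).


sqrt(2DS/H) = 585.4486
sqrt((H+B)/B) = 1.3718
Q* = 585.4486 * 1.3718 = 803.1420

803.1420 units


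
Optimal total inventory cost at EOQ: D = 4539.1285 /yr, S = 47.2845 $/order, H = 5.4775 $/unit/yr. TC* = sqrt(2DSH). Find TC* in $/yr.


2*D*S*H = 2351276.2682
TC* = sqrt(2351276.2682) = 1533.3872

1533.3872 $/yr


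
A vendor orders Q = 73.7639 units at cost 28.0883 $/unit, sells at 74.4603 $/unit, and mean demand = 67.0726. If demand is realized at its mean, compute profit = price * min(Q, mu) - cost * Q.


Sales at mu = min(73.7639, 67.0726) = 67.0726
Revenue = 74.4603 * 67.0726 = 4994.2459
Total cost = 28.0883 * 73.7639 = 2071.9026
Profit = 4994.2459 - 2071.9026 = 2922.3434

2922.3434 $


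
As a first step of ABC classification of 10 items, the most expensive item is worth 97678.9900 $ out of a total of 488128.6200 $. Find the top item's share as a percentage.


Top item = 97678.9900
Total = 488128.6200
Percentage = 97678.9900 / 488128.6200 * 100 = 20.0109

20.0109%


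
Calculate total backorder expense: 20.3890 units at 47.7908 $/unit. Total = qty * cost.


Total = 20.3890 * 47.7908 = 974.4066

974.4066 $


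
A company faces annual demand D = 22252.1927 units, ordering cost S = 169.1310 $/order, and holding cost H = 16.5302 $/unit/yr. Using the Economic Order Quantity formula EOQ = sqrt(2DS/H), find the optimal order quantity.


2*D*S = 2 * 22252.1927 * 169.1310 = 7527071.2071
2*D*S/H = 455352.7003
EOQ = sqrt(455352.7003) = 674.7983

674.7983 units


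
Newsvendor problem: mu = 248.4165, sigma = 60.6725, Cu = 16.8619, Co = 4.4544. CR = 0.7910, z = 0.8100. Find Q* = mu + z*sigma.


CR = Cu/(Cu+Co) = 16.8619/(16.8619+4.4544) = 0.7910
z = 0.8100
Q* = 248.4165 + 0.8100 * 60.6725 = 297.5612

297.5612 units


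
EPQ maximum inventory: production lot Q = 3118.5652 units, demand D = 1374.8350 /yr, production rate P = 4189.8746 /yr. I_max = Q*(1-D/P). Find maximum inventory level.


D/P = 0.3281
1 - D/P = 0.6719
I_max = 3118.5652 * 0.6719 = 2095.2619

2095.2619 units


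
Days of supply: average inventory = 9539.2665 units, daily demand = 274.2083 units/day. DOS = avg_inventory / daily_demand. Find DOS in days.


DOS = 9539.2665 / 274.2083 = 34.7884

34.7884 days


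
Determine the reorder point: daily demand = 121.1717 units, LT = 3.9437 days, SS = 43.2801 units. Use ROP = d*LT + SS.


d*LT = 121.1717 * 3.9437 = 477.8648
ROP = 477.8648 + 43.2801 = 521.1449

521.1449 units


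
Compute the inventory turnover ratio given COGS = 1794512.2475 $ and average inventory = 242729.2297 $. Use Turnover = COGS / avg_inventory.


Turnover = 1794512.2475 / 242729.2297 = 7.3931

7.3931


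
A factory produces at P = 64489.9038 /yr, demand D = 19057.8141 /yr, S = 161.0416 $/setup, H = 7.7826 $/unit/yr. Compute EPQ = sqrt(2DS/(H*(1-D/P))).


1 - D/P = 1 - 0.2955 = 0.7045
H*(1-D/P) = 5.4827
2DS = 6138201.7503
EPQ = sqrt(1119555.0801) = 1058.0903

1058.0903 units


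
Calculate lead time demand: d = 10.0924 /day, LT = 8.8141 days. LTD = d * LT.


LTD = 10.0924 * 8.8141 = 88.9554

88.9554 units


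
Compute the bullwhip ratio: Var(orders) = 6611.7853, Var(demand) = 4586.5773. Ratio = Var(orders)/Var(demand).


BW = 6611.7853 / 4586.5773 = 1.4416

1.4416


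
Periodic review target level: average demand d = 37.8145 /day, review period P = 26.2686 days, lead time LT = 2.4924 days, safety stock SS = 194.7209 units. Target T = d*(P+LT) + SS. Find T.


P + LT = 28.7610
d*(P+LT) = 37.8145 * 28.7610 = 1087.5828
T = 1087.5828 + 194.7209 = 1282.3037

1282.3037 units


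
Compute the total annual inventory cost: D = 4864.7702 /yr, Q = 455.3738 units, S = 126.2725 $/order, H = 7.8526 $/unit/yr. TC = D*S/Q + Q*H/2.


Ordering cost = D*S/Q = 1348.9724
Holding cost = Q*H/2 = 1787.9342
TC = 1348.9724 + 1787.9342 = 3136.9066

3136.9066 $/yr


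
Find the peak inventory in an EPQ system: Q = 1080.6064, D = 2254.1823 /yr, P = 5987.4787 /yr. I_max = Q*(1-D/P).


D/P = 0.3765
1 - D/P = 0.6235
I_max = 1080.6064 * 0.6235 = 673.7768

673.7768 units


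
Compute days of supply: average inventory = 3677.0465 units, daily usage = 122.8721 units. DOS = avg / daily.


DOS = 3677.0465 / 122.8721 = 29.9258

29.9258 days


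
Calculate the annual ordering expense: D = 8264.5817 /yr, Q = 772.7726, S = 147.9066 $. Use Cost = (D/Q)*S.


Number of orders = D/Q = 10.6947
Cost = 10.6947 * 147.9066 = 1581.8187

1581.8187 $/yr


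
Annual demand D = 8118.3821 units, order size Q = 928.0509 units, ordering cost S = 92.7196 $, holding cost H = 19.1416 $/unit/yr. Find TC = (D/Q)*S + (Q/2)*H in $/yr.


Ordering cost = D*S/Q = 811.0904
Holding cost = Q*H/2 = 8882.1896
TC = 811.0904 + 8882.1896 = 9693.2799

9693.2799 $/yr


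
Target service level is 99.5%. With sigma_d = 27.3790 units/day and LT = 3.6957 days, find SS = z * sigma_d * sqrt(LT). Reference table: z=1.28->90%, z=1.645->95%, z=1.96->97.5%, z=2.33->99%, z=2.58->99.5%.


From the table, SL = 99.5% corresponds to z = 2.58
sqrt(LT) = sqrt(3.6957) = 1.9224
SS = 2.58 * 27.3790 * 1.9224 = 135.7956

135.7956 units


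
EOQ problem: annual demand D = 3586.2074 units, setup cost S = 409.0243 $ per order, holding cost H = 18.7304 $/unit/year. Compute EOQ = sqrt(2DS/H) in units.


2*D*S = 2 * 3586.2074 * 409.0243 = 2933691.9429
2*D*S/H = 156627.2980
EOQ = sqrt(156627.2980) = 395.7617

395.7617 units


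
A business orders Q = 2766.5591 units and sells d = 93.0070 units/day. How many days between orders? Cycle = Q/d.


Cycle = 2766.5591 / 93.0070 = 29.7457

29.7457 days


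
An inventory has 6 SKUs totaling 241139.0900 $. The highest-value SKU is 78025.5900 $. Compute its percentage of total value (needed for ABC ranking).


Top item = 78025.5900
Total = 241139.0900
Percentage = 78025.5900 / 241139.0900 * 100 = 32.3571

32.3571%


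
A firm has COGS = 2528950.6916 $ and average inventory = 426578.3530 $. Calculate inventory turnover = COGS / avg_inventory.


Turnover = 2528950.6916 / 426578.3530 = 5.9285

5.9285


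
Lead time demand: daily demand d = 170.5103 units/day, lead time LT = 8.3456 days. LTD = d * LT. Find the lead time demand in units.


LTD = 170.5103 * 8.3456 = 1423.0108

1423.0108 units


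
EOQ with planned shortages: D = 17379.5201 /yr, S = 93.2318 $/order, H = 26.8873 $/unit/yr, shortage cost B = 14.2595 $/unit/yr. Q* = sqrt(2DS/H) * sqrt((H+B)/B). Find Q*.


sqrt(2DS/H) = 347.1701
sqrt((H+B)/B) = 1.6987
Q* = 347.1701 * 1.6987 = 589.7368

589.7368 units


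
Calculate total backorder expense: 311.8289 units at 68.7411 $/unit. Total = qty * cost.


Total = 311.8289 * 68.7411 = 21435.4616

21435.4616 $


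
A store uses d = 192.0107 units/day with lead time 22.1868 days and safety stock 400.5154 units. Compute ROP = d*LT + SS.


d*LT = 192.0107 * 22.1868 = 4260.1030
ROP = 4260.1030 + 400.5154 = 4660.6184

4660.6184 units


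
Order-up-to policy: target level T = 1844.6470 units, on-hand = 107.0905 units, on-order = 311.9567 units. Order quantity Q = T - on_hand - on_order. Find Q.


Inventory position = OH + OO = 107.0905 + 311.9567 = 419.0472
Q = 1844.6470 - 419.0472 = 1425.5998

1425.5998 units


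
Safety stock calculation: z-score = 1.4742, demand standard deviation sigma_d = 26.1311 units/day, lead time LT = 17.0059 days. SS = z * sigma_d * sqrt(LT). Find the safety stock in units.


sqrt(LT) = sqrt(17.0059) = 4.1238
SS = 1.4742 * 26.1311 * 4.1238 = 158.8598

158.8598 units


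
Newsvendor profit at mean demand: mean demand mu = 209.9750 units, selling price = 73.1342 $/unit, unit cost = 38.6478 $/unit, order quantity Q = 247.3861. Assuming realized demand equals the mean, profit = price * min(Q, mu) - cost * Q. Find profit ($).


Sales at mu = min(247.3861, 209.9750) = 209.9750
Revenue = 73.1342 * 209.9750 = 15356.3536
Total cost = 38.6478 * 247.3861 = 9560.9285
Profit = 15356.3536 - 9560.9285 = 5795.4251

5795.4251 $


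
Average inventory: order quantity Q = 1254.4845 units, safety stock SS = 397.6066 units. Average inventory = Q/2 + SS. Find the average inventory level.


Q/2 = 627.2423
Avg = 627.2423 + 397.6066 = 1024.8489

1024.8489 units


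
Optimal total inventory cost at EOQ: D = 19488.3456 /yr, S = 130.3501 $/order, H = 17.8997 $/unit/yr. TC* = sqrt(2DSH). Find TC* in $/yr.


2*D*S*H = 90941494.9764
TC* = sqrt(90941494.9764) = 9536.3250

9536.3250 $/yr


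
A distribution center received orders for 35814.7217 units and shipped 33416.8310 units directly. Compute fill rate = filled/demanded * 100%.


FR = 33416.8310 / 35814.7217 * 100 = 93.3047

93.3047%


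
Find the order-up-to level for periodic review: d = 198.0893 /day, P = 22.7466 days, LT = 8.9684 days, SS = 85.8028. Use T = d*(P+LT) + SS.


P + LT = 31.7150
d*(P+LT) = 198.0893 * 31.7150 = 6282.4021
T = 6282.4021 + 85.8028 = 6368.2049

6368.2049 units


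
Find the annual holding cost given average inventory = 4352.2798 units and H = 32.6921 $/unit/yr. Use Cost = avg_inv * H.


Cost = 4352.2798 * 32.6921 = 142285.1664

142285.1664 $/yr


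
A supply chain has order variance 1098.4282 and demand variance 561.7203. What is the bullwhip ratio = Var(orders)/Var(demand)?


BW = 1098.4282 / 561.7203 = 1.9555

1.9555


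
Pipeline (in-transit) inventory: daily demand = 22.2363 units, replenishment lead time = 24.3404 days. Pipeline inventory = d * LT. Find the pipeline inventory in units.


Pipeline = 22.2363 * 24.3404 = 541.2404

541.2404 units


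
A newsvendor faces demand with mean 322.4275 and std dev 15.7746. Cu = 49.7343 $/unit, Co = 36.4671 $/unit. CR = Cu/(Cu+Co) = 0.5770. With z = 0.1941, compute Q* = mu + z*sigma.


CR = Cu/(Cu+Co) = 49.7343/(49.7343+36.4671) = 0.5770
z = 0.1941
Q* = 322.4275 + 0.1941 * 15.7746 = 325.4893

325.4893 units


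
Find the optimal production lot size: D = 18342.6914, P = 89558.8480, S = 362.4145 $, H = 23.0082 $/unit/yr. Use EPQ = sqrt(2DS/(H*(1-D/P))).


1 - D/P = 1 - 0.2048 = 0.7952
H*(1-D/P) = 18.2959
2DS = 13295314.6648
EPQ = sqrt(726684.5775) = 852.4580

852.4580 units


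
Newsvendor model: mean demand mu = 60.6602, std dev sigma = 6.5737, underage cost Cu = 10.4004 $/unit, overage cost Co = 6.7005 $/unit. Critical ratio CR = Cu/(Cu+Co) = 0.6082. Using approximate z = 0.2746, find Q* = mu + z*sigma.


CR = Cu/(Cu+Co) = 10.4004/(10.4004+6.7005) = 0.6082
z = 0.2746
Q* = 60.6602 + 0.2746 * 6.5737 = 62.4653

62.4653 units


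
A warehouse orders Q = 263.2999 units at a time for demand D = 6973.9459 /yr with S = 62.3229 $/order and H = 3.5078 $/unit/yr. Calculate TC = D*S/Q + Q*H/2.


Ordering cost = D*S/Q = 1650.7281
Holding cost = Q*H/2 = 461.8017
TC = 1650.7281 + 461.8017 = 2112.5298

2112.5298 $/yr


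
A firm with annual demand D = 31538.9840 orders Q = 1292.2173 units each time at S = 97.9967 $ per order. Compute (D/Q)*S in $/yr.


Number of orders = D/Q = 24.4069
Cost = 24.4069 * 97.9967 = 2391.7930

2391.7930 $/yr


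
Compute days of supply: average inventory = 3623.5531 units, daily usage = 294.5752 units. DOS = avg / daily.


DOS = 3623.5531 / 294.5752 = 12.3009

12.3009 days


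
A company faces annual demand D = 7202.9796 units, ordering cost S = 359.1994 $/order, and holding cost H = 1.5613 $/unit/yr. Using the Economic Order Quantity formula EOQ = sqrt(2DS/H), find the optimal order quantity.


2*D*S = 2 * 7202.9796 * 359.1994 = 5174611.9011
2*D*S/H = 3314296.9968
EOQ = sqrt(3314296.9968) = 1820.5211

1820.5211 units


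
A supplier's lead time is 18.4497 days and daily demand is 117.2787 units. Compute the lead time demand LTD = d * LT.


LTD = 117.2787 * 18.4497 = 2163.7568

2163.7568 units


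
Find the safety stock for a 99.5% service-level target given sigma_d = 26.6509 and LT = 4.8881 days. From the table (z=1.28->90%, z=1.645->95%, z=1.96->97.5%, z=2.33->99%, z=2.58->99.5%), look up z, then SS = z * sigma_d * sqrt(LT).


From the table, SL = 99.5% corresponds to z = 2.58
sqrt(LT) = sqrt(4.8881) = 2.2109
SS = 2.58 * 26.6509 * 2.2109 = 152.0203

152.0203 units


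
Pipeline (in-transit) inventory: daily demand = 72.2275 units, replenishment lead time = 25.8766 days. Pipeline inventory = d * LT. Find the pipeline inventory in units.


Pipeline = 72.2275 * 25.8766 = 1869.0021

1869.0021 units


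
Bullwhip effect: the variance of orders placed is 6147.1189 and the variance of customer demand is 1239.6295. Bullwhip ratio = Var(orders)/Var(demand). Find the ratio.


BW = 6147.1189 / 1239.6295 = 4.9588

4.9588


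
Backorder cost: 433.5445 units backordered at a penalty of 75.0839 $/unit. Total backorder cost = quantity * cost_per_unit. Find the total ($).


Total = 433.5445 * 75.0839 = 32552.2119

32552.2119 $


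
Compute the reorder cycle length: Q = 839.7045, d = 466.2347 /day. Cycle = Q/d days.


Cycle = 839.7045 / 466.2347 = 1.8010

1.8010 days


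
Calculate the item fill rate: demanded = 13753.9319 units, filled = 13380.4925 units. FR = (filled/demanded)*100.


FR = 13380.4925 / 13753.9319 * 100 = 97.2849

97.2849%


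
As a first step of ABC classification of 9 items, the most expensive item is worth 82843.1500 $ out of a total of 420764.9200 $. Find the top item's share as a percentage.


Top item = 82843.1500
Total = 420764.9200
Percentage = 82843.1500 / 420764.9200 * 100 = 19.6887

19.6887%


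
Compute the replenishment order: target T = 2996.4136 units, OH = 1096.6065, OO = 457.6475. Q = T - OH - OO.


Inventory position = OH + OO = 1096.6065 + 457.6475 = 1554.2540
Q = 2996.4136 - 1554.2540 = 1442.1596

1442.1596 units


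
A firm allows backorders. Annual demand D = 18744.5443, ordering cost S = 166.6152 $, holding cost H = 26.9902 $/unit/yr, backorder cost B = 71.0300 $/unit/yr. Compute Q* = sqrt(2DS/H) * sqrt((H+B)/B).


sqrt(2DS/H) = 481.0683
sqrt((H+B)/B) = 1.1747
Q* = 481.0683 * 1.1747 = 565.1238

565.1238 units


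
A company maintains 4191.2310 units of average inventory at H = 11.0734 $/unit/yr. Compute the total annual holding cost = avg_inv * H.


Cost = 4191.2310 * 11.0734 = 46411.1774

46411.1774 $/yr


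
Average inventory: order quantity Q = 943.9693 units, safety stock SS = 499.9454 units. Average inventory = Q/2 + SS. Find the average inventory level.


Q/2 = 471.9846
Avg = 471.9846 + 499.9454 = 971.9300

971.9300 units


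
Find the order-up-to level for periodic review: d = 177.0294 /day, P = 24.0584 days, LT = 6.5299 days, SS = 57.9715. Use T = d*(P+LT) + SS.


P + LT = 30.5883
d*(P+LT) = 177.0294 * 30.5883 = 5415.0284
T = 5415.0284 + 57.9715 = 5472.9999

5472.9999 units


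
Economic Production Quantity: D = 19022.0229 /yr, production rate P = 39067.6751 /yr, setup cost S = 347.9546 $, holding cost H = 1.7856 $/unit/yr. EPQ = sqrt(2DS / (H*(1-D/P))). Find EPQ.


1 - D/P = 1 - 0.4869 = 0.5131
H*(1-D/P) = 0.9162
2DS = 13237600.7387
EPQ = sqrt(14448490.5186) = 3801.1170

3801.1170 units


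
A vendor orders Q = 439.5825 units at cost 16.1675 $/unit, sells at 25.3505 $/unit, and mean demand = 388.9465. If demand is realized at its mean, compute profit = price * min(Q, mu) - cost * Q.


Sales at mu = min(439.5825, 388.9465) = 388.9465
Revenue = 25.3505 * 388.9465 = 9859.9882
Total cost = 16.1675 * 439.5825 = 7106.9501
Profit = 9859.9882 - 7106.9501 = 2753.0382

2753.0382 $


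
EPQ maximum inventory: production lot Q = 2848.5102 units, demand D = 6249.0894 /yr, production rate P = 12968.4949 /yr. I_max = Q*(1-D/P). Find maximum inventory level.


D/P = 0.4819
1 - D/P = 0.5181
I_max = 2848.5102 * 0.5181 = 1475.9072

1475.9072 units


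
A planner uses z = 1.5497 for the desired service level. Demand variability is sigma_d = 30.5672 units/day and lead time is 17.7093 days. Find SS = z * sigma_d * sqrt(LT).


sqrt(LT) = sqrt(17.7093) = 4.2082
SS = 1.5497 * 30.5672 * 4.2082 = 199.3444

199.3444 units


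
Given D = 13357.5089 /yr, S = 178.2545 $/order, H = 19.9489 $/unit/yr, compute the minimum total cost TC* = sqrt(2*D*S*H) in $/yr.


2*D*S*H = 94998100.9222
TC* = sqrt(94998100.9222) = 9746.6969

9746.6969 $/yr


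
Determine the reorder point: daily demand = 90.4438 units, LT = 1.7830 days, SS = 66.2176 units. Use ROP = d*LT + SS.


d*LT = 90.4438 * 1.7830 = 161.2613
ROP = 161.2613 + 66.2176 = 227.4789

227.4789 units


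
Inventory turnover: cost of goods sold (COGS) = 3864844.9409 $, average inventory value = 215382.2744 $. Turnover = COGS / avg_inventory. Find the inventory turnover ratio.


Turnover = 3864844.9409 / 215382.2744 = 17.9441

17.9441


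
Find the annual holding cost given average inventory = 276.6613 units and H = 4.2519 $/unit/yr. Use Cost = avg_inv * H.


Cost = 276.6613 * 4.2519 = 1176.3362

1176.3362 $/yr


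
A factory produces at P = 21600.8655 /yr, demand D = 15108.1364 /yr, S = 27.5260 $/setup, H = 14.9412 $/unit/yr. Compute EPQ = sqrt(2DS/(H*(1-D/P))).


1 - D/P = 1 - 0.6994 = 0.3006
H*(1-D/P) = 4.4910
2DS = 831733.1251
EPQ = sqrt(185200.5998) = 430.3494

430.3494 units


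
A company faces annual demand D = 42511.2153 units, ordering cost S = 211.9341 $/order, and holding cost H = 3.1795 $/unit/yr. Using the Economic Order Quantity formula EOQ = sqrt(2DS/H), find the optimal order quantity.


2*D*S = 2 * 42511.2153 * 211.9341 = 18019152.3090
2*D*S/H = 5667291.1807
EOQ = sqrt(5667291.1807) = 2380.6073

2380.6073 units


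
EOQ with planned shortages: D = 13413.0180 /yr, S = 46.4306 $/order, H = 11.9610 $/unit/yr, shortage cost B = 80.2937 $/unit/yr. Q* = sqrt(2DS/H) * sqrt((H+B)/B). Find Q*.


sqrt(2DS/H) = 322.6983
sqrt((H+B)/B) = 1.0719
Q* = 322.6983 * 1.0719 = 345.8997

345.8997 units


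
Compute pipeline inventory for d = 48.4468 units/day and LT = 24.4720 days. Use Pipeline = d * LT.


Pipeline = 48.4468 * 24.4720 = 1185.5901

1185.5901 units


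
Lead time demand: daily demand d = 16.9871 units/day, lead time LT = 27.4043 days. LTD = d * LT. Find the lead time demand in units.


LTD = 16.9871 * 27.4043 = 465.5196

465.5196 units


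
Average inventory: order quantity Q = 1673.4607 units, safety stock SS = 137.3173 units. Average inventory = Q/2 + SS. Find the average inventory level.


Q/2 = 836.7304
Avg = 836.7304 + 137.3173 = 974.0476

974.0476 units


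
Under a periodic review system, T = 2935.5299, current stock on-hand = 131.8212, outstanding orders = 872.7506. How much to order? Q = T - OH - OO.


Inventory position = OH + OO = 131.8212 + 872.7506 = 1004.5718
Q = 2935.5299 - 1004.5718 = 1930.9581

1930.9581 units


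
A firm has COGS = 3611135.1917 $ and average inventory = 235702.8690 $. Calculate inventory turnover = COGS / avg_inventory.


Turnover = 3611135.1917 / 235702.8690 = 15.3207

15.3207


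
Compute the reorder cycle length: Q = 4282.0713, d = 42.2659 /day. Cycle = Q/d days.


Cycle = 4282.0713 / 42.2659 = 101.3127

101.3127 days


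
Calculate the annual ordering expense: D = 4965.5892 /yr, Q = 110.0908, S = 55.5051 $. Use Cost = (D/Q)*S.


Number of orders = D/Q = 45.1045
Cost = 45.1045 * 55.5051 = 2503.5291

2503.5291 $/yr


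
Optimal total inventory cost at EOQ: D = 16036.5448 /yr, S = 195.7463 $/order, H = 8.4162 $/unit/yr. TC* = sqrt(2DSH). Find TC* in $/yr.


2*D*S*H = 52838491.0533
TC* = sqrt(52838491.0533) = 7269.0089

7269.0089 $/yr


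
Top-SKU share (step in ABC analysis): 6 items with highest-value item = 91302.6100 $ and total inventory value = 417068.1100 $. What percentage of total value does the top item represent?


Top item = 91302.6100
Total = 417068.1100
Percentage = 91302.6100 / 417068.1100 * 100 = 21.8915

21.8915%
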